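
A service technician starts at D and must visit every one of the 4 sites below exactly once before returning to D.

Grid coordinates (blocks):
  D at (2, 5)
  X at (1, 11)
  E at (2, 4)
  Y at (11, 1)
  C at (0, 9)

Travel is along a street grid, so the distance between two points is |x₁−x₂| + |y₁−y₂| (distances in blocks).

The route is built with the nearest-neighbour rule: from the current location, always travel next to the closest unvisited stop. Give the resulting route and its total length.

Total distance 44 blocks via the nearest-neighbour route D → E → C → X → Y → D.

At D the remaining stops are E 1, C 6, X 7, Y 13; go to E.
At E the remaining stops are C 7, X 8, Y 12; go to C.
At C the remaining stops are X 3, Y 19; go to X.
At X the remaining stops are Y 20; go to Y.
Return Y→D: 13.
Total = 1 + 7 + 3 + 20 + 13 = 44.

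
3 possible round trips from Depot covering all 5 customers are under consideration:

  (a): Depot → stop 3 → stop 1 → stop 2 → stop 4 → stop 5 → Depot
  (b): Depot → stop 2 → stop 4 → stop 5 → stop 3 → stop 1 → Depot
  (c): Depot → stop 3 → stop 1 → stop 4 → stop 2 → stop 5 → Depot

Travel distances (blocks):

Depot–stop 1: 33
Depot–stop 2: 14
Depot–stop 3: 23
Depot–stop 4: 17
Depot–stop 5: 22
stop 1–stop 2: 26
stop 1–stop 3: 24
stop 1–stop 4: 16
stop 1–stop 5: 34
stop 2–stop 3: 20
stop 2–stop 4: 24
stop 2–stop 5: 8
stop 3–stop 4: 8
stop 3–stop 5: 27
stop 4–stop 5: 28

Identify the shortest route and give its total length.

Shortest is (c), total 117 blocks.

(a): 23 + 24 + 26 + 24 + 28 + 22 = 147
(b): 14 + 24 + 28 + 27 + 24 + 33 = 150
(c): 23 + 24 + 16 + 24 + 8 + 22 = 117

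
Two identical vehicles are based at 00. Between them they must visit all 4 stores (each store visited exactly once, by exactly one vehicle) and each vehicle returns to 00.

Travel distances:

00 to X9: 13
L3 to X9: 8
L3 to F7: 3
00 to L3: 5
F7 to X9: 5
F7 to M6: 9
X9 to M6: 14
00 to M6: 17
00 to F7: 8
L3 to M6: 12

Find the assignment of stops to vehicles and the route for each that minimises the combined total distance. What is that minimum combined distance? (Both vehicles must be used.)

Minimum combined distance: 54.

Check every non-empty split of the stops between the two vehicles; for each half take its own optimal tour:
  {L3} + {F7, X9, M6}: 10 + 44 = 54
  {F7} + {L3, X9, M6}: 16 + 44 = 60
  {L3, F7} + {X9, M6}: 16 + 44 = 60
  {X9} + {L3, F7, M6}: 26 + 34 = 60
  {L3, X9} + {F7, M6}: 26 + 34 = 60
  {F7, X9} + {L3, M6}: 26 + 34 = 60
  … (7 splits in total)
Best: vehicle 1 00 → L3 → 00 = 10; vehicle 2 00 → F7 → X9 → M6 → 00 = 44; combined 54.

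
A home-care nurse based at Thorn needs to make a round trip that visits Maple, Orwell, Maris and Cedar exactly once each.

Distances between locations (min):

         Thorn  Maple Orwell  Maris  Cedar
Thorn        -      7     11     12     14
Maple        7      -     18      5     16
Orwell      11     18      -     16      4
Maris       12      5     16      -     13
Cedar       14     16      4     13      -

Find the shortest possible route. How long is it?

Thorn-Maple-Orwell-Maris-Cedar-Thorn: 7+18+16+13+14 = 68
Thorn-Maple-Orwell-Cedar-Maris-Thorn: 7+18+4+13+12 = 54
Thorn-Maple-Maris-Orwell-Cedar-Thorn: 7+5+16+4+14 = 46
Thorn-Maple-Maris-Cedar-Orwell-Thorn: 7+5+13+4+11 = 40
Thorn-Maple-Cedar-Orwell-Maris-Thorn: 7+16+4+16+12 = 55
Thorn-Maple-Cedar-Maris-Orwell-Thorn: 7+16+13+16+11 = 63
Thorn-Orwell-Maple-Maris-Cedar-Thorn: 11+18+5+13+14 = 61
Thorn-Orwell-Maple-Cedar-Maris-Thorn: 11+18+16+13+12 = 70
Thorn-Orwell-Maris-Maple-Cedar-Thorn: 11+16+5+16+14 = 62
Thorn-Orwell-Cedar-Maple-Maris-Thorn: 11+4+16+5+12 = 48
Thorn-Maris-Maple-Orwell-Cedar-Thorn: 12+5+18+4+14 = 53
Thorn-Maris-Orwell-Maple-Cedar-Thorn: 12+16+18+16+14 = 76
The minimum is 40.
One optimal route: Thorn → Maple → Maris → Cedar → Orwell → Thorn (or its reverse).

Minimum total distance: 40 min.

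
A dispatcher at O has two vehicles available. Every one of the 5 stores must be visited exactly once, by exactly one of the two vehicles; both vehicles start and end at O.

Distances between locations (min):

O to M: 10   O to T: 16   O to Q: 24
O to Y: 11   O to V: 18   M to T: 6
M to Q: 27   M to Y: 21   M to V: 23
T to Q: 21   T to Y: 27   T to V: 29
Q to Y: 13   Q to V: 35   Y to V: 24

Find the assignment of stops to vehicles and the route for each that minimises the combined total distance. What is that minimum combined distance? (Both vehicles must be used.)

Minimum combined distance: 97 min.

Try each way of splitting the stops between the two vehicles (each non-empty) and, for each split, find the best tour for each vehicle:
  {M} + {T, Q, Y, V}: 20 + 92 = 112
  {T} + {M, Q, Y, V}: 32 + 92 = 124
  {M, T} + {Q, Y, V}: 32 + 77 = 109
  {Q} + {M, T, Y, V}: 48 + 80 = 128
  {M, Q} + {T, Y, V}: 61 + 80 = 141
  {T, Q} + {M, Y, V}: 61 + 68 = 129
  … (15 splits in total)
  {M, T, Q, Y} + {V}: 61 + 36 = 97  ← best
Best: vehicle 1 O → M → T → Q → Y → O = 61; vehicle 2 O → V → O = 36; combined 97.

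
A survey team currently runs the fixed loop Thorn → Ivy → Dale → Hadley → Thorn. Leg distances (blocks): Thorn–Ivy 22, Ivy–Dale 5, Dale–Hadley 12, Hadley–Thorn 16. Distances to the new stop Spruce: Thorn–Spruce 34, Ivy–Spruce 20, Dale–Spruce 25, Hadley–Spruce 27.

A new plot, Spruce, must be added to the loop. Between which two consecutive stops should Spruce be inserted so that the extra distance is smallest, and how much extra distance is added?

Adding 32 blocks by placing Spruce on the Thorn–Ivy leg.

Insertion cost between consecutive stops i–j is d(i,Spruce) + d(Spruce,j) − d(i,j):
  between Thorn and Ivy: 34 + 20 − 22 = 32
  between Ivy and Dale: 20 + 25 − 5 = 40
  between Dale and Hadley: 25 + 27 − 12 = 40
  between Hadley and Thorn: 27 + 34 − 16 = 45
Cheapest insertion is between Thorn and Ivy, adding 32.
New total = 55 + 32 = 87.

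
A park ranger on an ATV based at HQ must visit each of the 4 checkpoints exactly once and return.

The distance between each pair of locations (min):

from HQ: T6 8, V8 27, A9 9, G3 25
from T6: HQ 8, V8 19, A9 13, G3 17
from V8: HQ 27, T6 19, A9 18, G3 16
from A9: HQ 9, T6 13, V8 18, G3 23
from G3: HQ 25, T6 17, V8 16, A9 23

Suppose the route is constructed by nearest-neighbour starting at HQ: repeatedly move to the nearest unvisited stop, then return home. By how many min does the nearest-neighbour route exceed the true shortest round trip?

12 min longer than the optimal tour.

HQ: T6=8, A9=9, G3=25, V8=27 ⇒ T6
T6: A9=13, G3=17, V8=19 ⇒ A9
A9: V8=18, G3=23 ⇒ V8
V8: G3=16 ⇒ G3
NN route HQ → T6 → A9 → V8 → G3 → HQ costs 80.
Optimal: HQ → T6 → G3 → V8 → A9 → HQ costs 68 (by enumerating all 12 distinct tours).
Excess = 80 − 68 = 12.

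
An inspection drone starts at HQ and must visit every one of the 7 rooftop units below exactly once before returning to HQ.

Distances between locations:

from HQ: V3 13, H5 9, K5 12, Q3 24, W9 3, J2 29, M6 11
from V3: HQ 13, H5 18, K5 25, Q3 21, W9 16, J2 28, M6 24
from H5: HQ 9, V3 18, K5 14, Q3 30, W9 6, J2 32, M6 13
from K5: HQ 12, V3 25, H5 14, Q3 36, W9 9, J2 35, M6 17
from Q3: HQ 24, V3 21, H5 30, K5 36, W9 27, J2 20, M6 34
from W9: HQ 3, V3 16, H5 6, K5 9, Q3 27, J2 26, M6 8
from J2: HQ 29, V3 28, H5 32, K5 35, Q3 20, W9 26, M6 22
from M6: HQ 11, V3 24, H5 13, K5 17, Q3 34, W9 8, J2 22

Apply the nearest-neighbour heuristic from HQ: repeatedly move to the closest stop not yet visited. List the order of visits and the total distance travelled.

From HQ: distances to unvisited — W9=3, H5=9, M6=11, K5=12, V3=13, Q3=24, J2=29. Nearest is W9 (3).
From W9: distances to unvisited — H5=6, M6=8, K5=9, V3=16, J2=26, Q3=27. Nearest is H5 (6).
From H5: distances to unvisited — M6=13, K5=14, V3=18, Q3=30, J2=32. Nearest is M6 (13).
From M6: distances to unvisited — K5=17, J2=22, V3=24, Q3=34. Nearest is K5 (17).
From K5: distances to unvisited — V3=25, J2=35, Q3=36. Nearest is V3 (25).
From V3: distances to unvisited — Q3=21, J2=28. Nearest is Q3 (21).
From Q3: distances to unvisited — J2=20. Nearest is J2 (20).
Return J2→HQ: 29.
Total = 3 + 6 + 13 + 17 + 25 + 21 + 20 + 29 = 134.

134 along HQ → W9 → H5 → M6 → K5 → V3 → Q3 → J2 → HQ.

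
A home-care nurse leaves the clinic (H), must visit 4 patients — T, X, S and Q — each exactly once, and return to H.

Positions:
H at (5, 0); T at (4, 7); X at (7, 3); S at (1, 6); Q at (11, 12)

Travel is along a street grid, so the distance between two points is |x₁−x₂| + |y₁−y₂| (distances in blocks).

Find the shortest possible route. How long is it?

H-T-X-S-Q-H: 8+7+9+16+18 = 58
H-T-X-Q-S-H: 8+7+13+16+10 = 54
H-T-S-X-Q-H: 8+4+9+13+18 = 52
H-T-S-Q-X-H: 8+4+16+13+5 = 46
H-T-Q-X-S-H: 8+12+13+9+10 = 52
H-T-Q-S-X-H: 8+12+16+9+5 = 50
H-X-T-S-Q-H: 5+7+4+16+18 = 50
H-X-T-Q-S-H: 5+7+12+16+10 = 50
H-X-S-T-Q-H: 5+9+4+12+18 = 48
H-X-Q-T-S-H: 5+13+12+4+10 = 44
H-S-T-X-Q-H: 10+4+7+13+18 = 52
H-S-X-T-Q-H: 10+9+7+12+18 = 56
The minimum is 44.
One optimal route: H → X → Q → T → S → H (or its reverse).

44 blocks — the shortest possible round trip.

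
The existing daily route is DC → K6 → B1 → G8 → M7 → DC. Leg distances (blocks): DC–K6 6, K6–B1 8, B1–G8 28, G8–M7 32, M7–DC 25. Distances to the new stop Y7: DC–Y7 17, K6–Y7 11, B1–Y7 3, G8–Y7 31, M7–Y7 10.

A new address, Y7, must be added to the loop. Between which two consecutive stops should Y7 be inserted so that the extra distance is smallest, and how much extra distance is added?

Insertion cost between consecutive stops i–j is d(i,Y7) + d(Y7,j) − d(i,j):
  between DC and K6: 17 + 11 − 6 = 22
  between K6 and B1: 11 + 3 − 8 = 6
  between B1 and G8: 3 + 31 − 28 = 6
  between G8 and M7: 31 + 10 − 32 = 9
  between M7 and DC: 10 + 17 − 25 = 2
Cheapest insertion is between M7 and DC, adding 2.
New total = 99 + 2 = 101.

+2 blocks — insert Y7 between M7 and DC.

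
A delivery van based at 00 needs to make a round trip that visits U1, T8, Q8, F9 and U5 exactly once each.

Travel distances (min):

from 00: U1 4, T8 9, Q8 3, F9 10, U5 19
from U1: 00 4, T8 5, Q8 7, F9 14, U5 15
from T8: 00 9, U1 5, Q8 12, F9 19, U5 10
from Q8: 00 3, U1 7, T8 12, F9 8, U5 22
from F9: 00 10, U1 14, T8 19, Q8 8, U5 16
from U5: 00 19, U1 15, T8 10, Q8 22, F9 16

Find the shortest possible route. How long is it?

00 → U1 → T8 → Q8 → F9 → U5 → 00: 4+5+12+8+16+19 = 64
00 → U1 → T8 → Q8 → U5 → F9 → 00: 4+5+12+22+16+10 = 69
00 → U1 → T8 → F9 → Q8 → U5 → 00: 4+5+19+8+22+19 = 77
00 → U1 → T8 → F9 → U5 → Q8 → 00: 4+5+19+16+22+3 = 69
00 → U1 → T8 → U5 → Q8 → F9 → 00: 4+5+10+22+8+10 = 59
00 → U1 → T8 → U5 → F9 → Q8 → 00: 4+5+10+16+8+3 = 46
00 → U1 → Q8 → T8 → F9 → U5 → 00: 4+7+12+19+16+19 = 77
00 → U1 → Q8 → T8 → U5 → F9 → 00: 4+7+12+10+16+10 = 59
00 → U1 → Q8 → F9 → T8 → U5 → 00: 4+7+8+19+10+19 = 67
00 → U1 → Q8 → F9 → U5 → T8 → 00: 4+7+8+16+10+9 = 54
00 → U1 → Q8 → U5 → T8 → F9 → 00: 4+7+22+10+19+10 = 72
00 → U1 → Q8 → U5 → F9 → T8 → 00: 4+7+22+16+19+9 = 77
00 → U1 → F9 → T8 → Q8 → U5 → 00: 4+14+19+12+22+19 = 90
00 → U1 → F9 → T8 → U5 → Q8 → 00: 4+14+19+10+22+3 = 72
… (46 more)
The minimum is 46.
One optimal route: 00 → U1 → T8 → U5 → F9 → Q8 → 00 (or its reverse).

46 min — the shortest possible round trip.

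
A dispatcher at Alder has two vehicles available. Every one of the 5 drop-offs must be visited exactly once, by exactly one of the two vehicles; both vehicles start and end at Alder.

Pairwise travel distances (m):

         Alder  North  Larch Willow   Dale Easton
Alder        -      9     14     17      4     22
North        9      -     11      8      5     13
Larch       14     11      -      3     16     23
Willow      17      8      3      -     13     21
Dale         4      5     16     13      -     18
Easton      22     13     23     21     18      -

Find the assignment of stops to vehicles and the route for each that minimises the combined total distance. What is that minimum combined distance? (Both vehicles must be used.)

Try each way of splitting the stops between the two vehicles (each non-empty) and, for each split, find the best tour for each vehicle:
  {North} + {Larch, Willow, Dale, Easton}: 18 + 60 = 78
  {Larch} + {North, Willow, Dale, Easton}: 28 + 60 = 88
  {North, Larch} + {Willow, Dale, Easton}: 34 + 60 = 94
  {Willow} + {North, Larch, Dale, Easton}: 34 + 59 = 93
  {North, Willow} + {Larch, Dale, Easton}: 34 + 59 = 93
  {Larch, Willow} + {North, Dale, Easton}: 34 + 44 = 78
  … (15 splits in total)
  {Dale} + {North, Larch, Willow, Easton}: 8 + 60 = 68  ← best
Best: vehicle 1 Alder → Dale → Alder = 8; vehicle 2 Alder → North → Easton → Willow → Larch → Alder = 60; combined 68.

Minimum combined distance: 68 m.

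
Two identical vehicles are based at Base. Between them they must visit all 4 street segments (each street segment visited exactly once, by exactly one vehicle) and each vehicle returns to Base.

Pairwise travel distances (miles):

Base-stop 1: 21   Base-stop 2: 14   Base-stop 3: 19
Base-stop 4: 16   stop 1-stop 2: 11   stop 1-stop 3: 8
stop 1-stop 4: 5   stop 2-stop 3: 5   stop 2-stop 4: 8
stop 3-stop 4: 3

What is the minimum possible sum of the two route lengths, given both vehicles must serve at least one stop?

76 miles — the smallest possible combined total.

Try each way of splitting the stops between the two vehicles (each non-empty) and, for each split, find the best tour for each vehicle:
  {stop 1} + {stop 2, stop 3, stop 4}: 42 + 38 = 80
  {stop 2} + {stop 1, stop 3, stop 4}: 28 + 48 = 76
  {stop 1, stop 2} + {stop 3, stop 4}: 46 + 38 = 84
  {stop 3} + {stop 1, stop 2, stop 4}: 38 + 46 = 84
  {stop 1, stop 3} + {stop 2, stop 4}: 48 + 38 = 86
  {stop 2, stop 3} + {stop 1, stop 4}: 38 + 42 = 80
  … (7 splits in total)
Best: vehicle 1 Base → stop 2 → Base = 28; vehicle 2 Base → stop 1 → stop 3 → stop 4 → Base = 48; combined 76.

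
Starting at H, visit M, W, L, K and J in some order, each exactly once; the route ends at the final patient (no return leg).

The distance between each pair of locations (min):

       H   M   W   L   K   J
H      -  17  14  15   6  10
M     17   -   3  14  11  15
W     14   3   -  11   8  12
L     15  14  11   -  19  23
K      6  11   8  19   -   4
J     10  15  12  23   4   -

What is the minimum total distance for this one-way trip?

Shortest open route: 39 min.

There are 5! = 120 possible orderings.
H→M→W→L→K→J: 17+3+11+19+4 = 54
H→M→W→L→J→K: 17+3+11+23+4 = 58
H→M→W→K→L→J: 17+3+8+19+23 = 70
H→M→W→K→J→L: 17+3+8+4+23 = 55
H→M→W→J→L→K: 17+3+12+23+19 = 74
H→M→W→J→K→L: 17+3+12+4+19 = 55
H→M→L→W→K→J: 17+14+11+8+4 = 54
H→M→L→W→J→K: 17+14+11+12+4 = 58
H→M→L→K→W→J: 17+14+19+8+12 = 70
H→M→L→K→J→W: 17+14+19+4+12 = 66
H→M→L→J→W→K: 17+14+23+12+8 = 74
H→M→L→J→K→W: 17+14+23+4+8 = 66
H→M→K→W→L→J: 17+11+8+11+23 = 70
H→M→K→W→J→L: 17+11+8+12+23 = 71
… (106 more)
H→K→J→M→W→L: 6+4+15+3+11 = 39  ← best
The minimum is 39.
One shortest path: H → K → J → M → W → L.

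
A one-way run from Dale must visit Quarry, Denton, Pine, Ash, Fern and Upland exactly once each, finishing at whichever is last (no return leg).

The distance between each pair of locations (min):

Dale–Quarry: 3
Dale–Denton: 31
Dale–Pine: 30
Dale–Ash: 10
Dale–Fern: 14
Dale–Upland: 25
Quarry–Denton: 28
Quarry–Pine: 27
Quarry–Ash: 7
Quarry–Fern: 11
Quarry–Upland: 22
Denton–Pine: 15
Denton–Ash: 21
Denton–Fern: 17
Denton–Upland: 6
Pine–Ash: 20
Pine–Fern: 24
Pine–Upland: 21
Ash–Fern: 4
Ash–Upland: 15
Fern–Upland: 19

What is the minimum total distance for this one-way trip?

There are 6! = 720 possible orderings.
Dale→Quarry→Denton→Pine→Ash→Fern→Upland: 3+28+15+20+4+19 = 89
Dale→Quarry→Denton→Pine→Ash→Upland→Fern: 3+28+15+20+15+19 = 100
Dale→Quarry→Denton→Pine→Fern→Ash→Upland: 3+28+15+24+4+15 = 89
Dale→Quarry→Denton→Pine→Fern→Upland→Ash: 3+28+15+24+19+15 = 104
Dale→Quarry→Denton→Pine→Upland→Ash→Fern: 3+28+15+21+15+4 = 86
Dale→Quarry→Denton→Pine→Upland→Fern→Ash: 3+28+15+21+19+4 = 90
Dale→Quarry→Denton→Ash→Pine→Fern→Upland: 3+28+21+20+24+19 = 115
Dale→Quarry→Denton→Ash→Pine→Upland→Fern: 3+28+21+20+21+19 = 112
… (712 more)
Dale→Quarry→Ash→Fern→Upland→Denton→Pine: 3+7+4+19+6+15 = 54  ← best
The minimum is 54.
One shortest path: Dale → Quarry → Ash → Fern → Upland → Denton → Pine.

Minimum one-way distance = 54 min.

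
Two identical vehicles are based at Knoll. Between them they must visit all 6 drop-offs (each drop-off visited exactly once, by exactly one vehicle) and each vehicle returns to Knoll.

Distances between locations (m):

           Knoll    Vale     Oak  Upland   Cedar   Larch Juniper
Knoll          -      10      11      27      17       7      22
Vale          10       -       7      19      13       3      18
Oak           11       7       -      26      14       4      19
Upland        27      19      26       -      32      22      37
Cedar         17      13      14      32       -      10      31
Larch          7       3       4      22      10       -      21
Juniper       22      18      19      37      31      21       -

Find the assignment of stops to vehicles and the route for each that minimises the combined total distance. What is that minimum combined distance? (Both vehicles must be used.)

Minimum combined distance: 128 m.

Check every non-empty split of the stops between the two vehicles; for each half take its own optimal tour:
  {Vale} + {Oak, Upland, Cedar, Larch, Juniper}: 20 + 114 = 134
  {Oak} + {Vale, Upland, Cedar, Larch, Juniper}: 22 + 108 = 130
  {Vale, Oak} + {Upland, Cedar, Larch, Juniper}: 28 + 108 = 136
  {Upland} + {Vale, Oak, Cedar, Larch, Juniper}: 54 + 78 = 132
  {Vale, Upland} + {Oak, Cedar, Larch, Juniper}: 56 + 72 = 128
  {Oak, Upland} + {Vale, Cedar, Larch, Juniper}: 64 + 70 = 134
  … (31 splits in total)
Best: vehicle 1 Knoll → Vale → Upland → Knoll = 56; vehicle 2 Knoll → Cedar → Larch → Oak → Juniper → Knoll = 72; combined 128.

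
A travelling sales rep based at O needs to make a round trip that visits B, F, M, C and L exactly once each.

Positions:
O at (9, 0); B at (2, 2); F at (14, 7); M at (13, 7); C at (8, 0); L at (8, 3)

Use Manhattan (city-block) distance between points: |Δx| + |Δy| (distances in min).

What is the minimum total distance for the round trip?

Minimum total distance: 38 min.

With 5 stops there are 5!/2 = 60 distinct round trips (a route and its reverse cost the same).
O → B → F → M → C → L → O: 9+17+1+12+3+4 = 46
O → B → F → M → L → C → O: 9+17+1+9+3+1 = 40
O → B → F → C → M → L → O: 9+17+13+12+9+4 = 64
O → B → F → C → L → M → O: 9+17+13+3+9+11 = 62
O → B → F → L → M → C → O: 9+17+10+9+12+1 = 58
O → B → F → L → C → M → O: 9+17+10+3+12+11 = 62
O → B → M → F → C → L → O: 9+16+1+13+3+4 = 46
O → B → M → F → L → C → O: 9+16+1+10+3+1 = 40
O → B → M → C → F → L → O: 9+16+12+13+10+4 = 64
O → B → M → C → L → F → O: 9+16+12+3+10+12 = 62
O → B → M → L → F → C → O: 9+16+9+10+13+1 = 58
O → B → M → L → C → F → O: 9+16+9+3+13+12 = 62
O → B → C → F → M → L → O: 9+8+13+1+9+4 = 44
O → B → C → F → L → M → O: 9+8+13+10+9+11 = 60
… (46 more)
O → F → M → L → B → C → O: 12+1+9+7+8+1 = 38  ← best
The minimum is 38.
One optimal route: O → F → M → L → B → C → O (or its reverse).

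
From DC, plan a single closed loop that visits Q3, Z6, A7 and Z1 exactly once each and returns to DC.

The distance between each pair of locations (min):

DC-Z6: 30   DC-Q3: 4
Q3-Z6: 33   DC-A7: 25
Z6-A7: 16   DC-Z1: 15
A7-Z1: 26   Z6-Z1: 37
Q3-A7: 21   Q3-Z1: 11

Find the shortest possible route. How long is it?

DC-Q3-Z6-A7-Z1-DC: 4+33+16+26+15 = 94
DC-Q3-Z6-Z1-A7-DC: 4+33+37+26+25 = 125
DC-Q3-A7-Z6-Z1-DC: 4+21+16+37+15 = 93
DC-Q3-A7-Z1-Z6-DC: 4+21+26+37+30 = 118
DC-Q3-Z1-Z6-A7-DC: 4+11+37+16+25 = 93
DC-Q3-Z1-A7-Z6-DC: 4+11+26+16+30 = 87
DC-Z6-Q3-A7-Z1-DC: 30+33+21+26+15 = 125
DC-Z6-Q3-Z1-A7-DC: 30+33+11+26+25 = 125
DC-Z6-A7-Q3-Z1-DC: 30+16+21+11+15 = 93
DC-Z6-Z1-Q3-A7-DC: 30+37+11+21+25 = 124
DC-A7-Q3-Z6-Z1-DC: 25+21+33+37+15 = 131
DC-A7-Z6-Q3-Z1-DC: 25+16+33+11+15 = 100
The minimum is 87.
One optimal route: DC → Q3 → Z1 → A7 → Z6 → DC (or its reverse).

87 min — the shortest possible round trip.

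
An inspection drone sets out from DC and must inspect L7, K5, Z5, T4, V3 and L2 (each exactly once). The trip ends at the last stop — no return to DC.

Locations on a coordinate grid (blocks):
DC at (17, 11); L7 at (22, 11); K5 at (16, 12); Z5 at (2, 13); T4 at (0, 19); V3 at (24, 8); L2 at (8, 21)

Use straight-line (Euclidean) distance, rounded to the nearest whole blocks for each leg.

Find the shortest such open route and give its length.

Minimum one-way distance = 44 blocks.

There are 6! = 720 possible orderings.
DC→L7→K5→Z5→T4→V3→L2: 5+6+14+6+26+21 = 78
DC→L7→K5→Z5→T4→L2→V3: 5+6+14+6+8+21 = 60
DC→L7→K5→Z5→V3→T4→L2: 5+6+14+23+26+8 = 82
DC→L7→K5→Z5→V3→L2→T4: 5+6+14+23+21+8 = 77
DC→L7→K5→Z5→L2→T4→V3: 5+6+14+10+8+26 = 69
DC→L7→K5→Z5→L2→V3→T4: 5+6+14+10+21+26 = 82
DC→L7→K5→T4→Z5→V3→L2: 5+6+17+6+23+21 = 78
DC→L7→K5→T4→Z5→L2→V3: 5+6+17+6+10+21 = 65
… (712 more)
DC→L7→V3→K5→L2→T4→Z5: 5+4+9+12+8+6 = 44  ← best
The minimum is 44.
One shortest path: DC → L7 → V3 → K5 → L2 → T4 → Z5.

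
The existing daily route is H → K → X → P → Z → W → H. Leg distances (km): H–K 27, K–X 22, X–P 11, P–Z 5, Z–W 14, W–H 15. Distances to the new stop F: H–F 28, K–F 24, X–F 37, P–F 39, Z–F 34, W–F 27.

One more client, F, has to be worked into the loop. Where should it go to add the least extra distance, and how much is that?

Insertion cost between consecutive stops i–j is d(i,F) + d(F,j) − d(i,j):
  between H and K: 28 + 24 − 27 = 25
  between K and X: 24 + 37 − 22 = 39
  between X and P: 37 + 39 − 11 = 65
  between P and Z: 39 + 34 − 5 = 68
  between Z and W: 34 + 27 − 14 = 47
  between W and H: 27 + 28 − 15 = 40
Cheapest insertion is between H and K, adding 25.
New total = 94 + 25 = 119.

+25 km — insert F between H and K.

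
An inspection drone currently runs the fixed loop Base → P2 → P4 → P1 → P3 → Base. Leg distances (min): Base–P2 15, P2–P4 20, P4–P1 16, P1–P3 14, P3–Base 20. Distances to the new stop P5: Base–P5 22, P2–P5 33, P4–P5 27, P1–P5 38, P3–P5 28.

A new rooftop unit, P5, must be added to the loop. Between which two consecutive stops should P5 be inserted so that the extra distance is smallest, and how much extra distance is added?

Minimum extra distance: 30 min, inserting P5 between P3 and Base.

Insertion cost between consecutive stops i–j is d(i,P5) + d(P5,j) − d(i,j):
  between Base and P2: 22 + 33 − 15 = 40
  between P2 and P4: 33 + 27 − 20 = 40
  between P4 and P1: 27 + 38 − 16 = 49
  between P1 and P3: 38 + 28 − 14 = 52
  between P3 and Base: 28 + 22 − 20 = 30
Cheapest insertion is between P3 and Base, adding 30.
New total = 85 + 30 = 115.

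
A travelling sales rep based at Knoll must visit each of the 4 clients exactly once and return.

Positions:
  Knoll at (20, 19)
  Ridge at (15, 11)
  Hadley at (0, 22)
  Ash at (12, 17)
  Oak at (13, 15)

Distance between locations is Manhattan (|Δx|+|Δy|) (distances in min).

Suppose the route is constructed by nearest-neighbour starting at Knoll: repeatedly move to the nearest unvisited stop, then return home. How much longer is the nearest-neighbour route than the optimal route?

6 min longer than the optimal tour.

From Knoll: Ash=10, Oak=11, Ridge=13, Hadley=23 → choose Ash (10).
From Ash: Oak=3, Ridge=9, Hadley=17 → choose Oak (3).
From Oak: Ridge=6, Hadley=20 → choose Ridge (6).
From Ridge: Hadley=26 → choose Hadley (26).
NN route Knoll → Ash → Oak → Ridge → Hadley → Knoll costs 68.
Optimal: Knoll → Ridge → Oak → Ash → Hadley → Knoll costs 62 (by enumerating all 12 distinct tours).
Excess = 68 − 62 = 6.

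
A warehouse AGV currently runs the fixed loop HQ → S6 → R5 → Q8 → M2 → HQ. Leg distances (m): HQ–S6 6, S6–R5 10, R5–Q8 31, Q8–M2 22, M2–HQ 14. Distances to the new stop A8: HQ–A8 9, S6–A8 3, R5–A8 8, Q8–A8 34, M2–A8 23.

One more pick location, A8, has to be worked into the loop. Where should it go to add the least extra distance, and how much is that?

Insertion cost between consecutive stops i–j is d(i,A8) + d(A8,j) − d(i,j):
  between HQ and S6: 9 + 3 − 6 = 6
  between S6 and R5: 3 + 8 − 10 = 1
  between R5 and Q8: 8 + 34 − 31 = 11
  between Q8 and M2: 34 + 23 − 22 = 35
  between M2 and HQ: 23 + 9 − 14 = 18
Cheapest insertion is between S6 and R5, adding 1.
New total = 83 + 1 = 84.

Minimum extra distance: 1 m, inserting A8 between S6 and R5.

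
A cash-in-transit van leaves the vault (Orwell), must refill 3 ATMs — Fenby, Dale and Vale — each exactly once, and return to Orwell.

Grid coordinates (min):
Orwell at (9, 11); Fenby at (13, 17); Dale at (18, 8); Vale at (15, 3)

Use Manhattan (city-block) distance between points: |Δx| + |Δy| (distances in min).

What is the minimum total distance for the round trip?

Orwell → Fenby → Dale → Vale → Orwell: 10+14+8+14 = 46
Orwell → Fenby → Vale → Dale → Orwell: 10+16+8+12 = 46
Orwell → Dale → Fenby → Vale → Orwell: 12+14+16+14 = 56
The minimum is 46.
One optimal route: Orwell → Fenby → Dale → Vale → Orwell (or its reverse).

Minimum total distance: 46 min.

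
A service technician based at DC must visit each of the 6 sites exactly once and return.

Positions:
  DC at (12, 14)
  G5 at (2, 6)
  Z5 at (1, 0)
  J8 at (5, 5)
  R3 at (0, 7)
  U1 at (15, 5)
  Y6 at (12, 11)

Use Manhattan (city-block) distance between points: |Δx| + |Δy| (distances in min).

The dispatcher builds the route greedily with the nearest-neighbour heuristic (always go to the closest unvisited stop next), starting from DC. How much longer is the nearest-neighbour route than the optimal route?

DC: Y6=3, U1=12, J8=16, G5=18, R3=19, Z5=25 ⇒ Y6
Y6: U1=9, J8=13, G5=15, R3=16, Z5=22 ⇒ U1
U1: J8=10, G5=14, R3=17, Z5=19 ⇒ J8
J8: G5=4, R3=7, Z5=9 ⇒ G5
G5: R3=3, Z5=7 ⇒ R3
R3: Z5=8 ⇒ Z5
NN route DC → Y6 → U1 → J8 → G5 → R3 → Z5 → DC costs 62.
Optimal: DC → G5 → R3 → Z5 → J8 → U1 → Y6 → DC costs 60 (by enumerating all 360 distinct tours).
Excess = 62 − 60 = 2.

Excess over optimum: 2 min.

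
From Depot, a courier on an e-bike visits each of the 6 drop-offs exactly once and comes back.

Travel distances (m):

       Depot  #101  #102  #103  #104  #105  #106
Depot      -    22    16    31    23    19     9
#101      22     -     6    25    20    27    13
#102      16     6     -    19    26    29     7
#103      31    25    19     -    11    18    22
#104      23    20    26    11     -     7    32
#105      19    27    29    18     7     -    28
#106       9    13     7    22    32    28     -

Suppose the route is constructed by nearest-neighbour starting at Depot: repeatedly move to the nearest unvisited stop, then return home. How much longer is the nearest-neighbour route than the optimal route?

From Depot: #106=9, #102=16, #105=19, #101=22, #104=23, #103=31 → choose #106 (9).
From #106: #102=7, #101=13, #103=22, #105=28, #104=32 → choose #102 (7).
From #102: #101=6, #103=19, #104=26, #105=29 → choose #101 (6).
From #101: #104=20, #103=25, #105=27 → choose #104 (20).
From #104: #105=7, #103=11 → choose #105 (7).
From #105: #103=18 → choose #103 (18).
NN route Depot → #106 → #102 → #101 → #104 → #105 → #103 → Depot costs 98.
Optimal: Depot → #105 → #104 → #103 → #101 → #102 → #106 → Depot costs 84 (by enumerating all 360 distinct tours).
Excess = 98 − 84 = 14.

The nearest-neighbour route is 14 m longer than optimal.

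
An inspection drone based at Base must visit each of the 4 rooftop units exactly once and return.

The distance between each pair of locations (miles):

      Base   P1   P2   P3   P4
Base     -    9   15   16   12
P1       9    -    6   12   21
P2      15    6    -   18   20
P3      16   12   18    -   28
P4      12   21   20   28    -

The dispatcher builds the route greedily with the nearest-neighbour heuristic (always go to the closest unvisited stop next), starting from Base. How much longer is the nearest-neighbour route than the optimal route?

From Base: P1=9, P4=12, P2=15, P3=16 → choose P1 (9).
From P1: P2=6, P3=12, P4=21 → choose P2 (6).
From P2: P3=18, P4=20 → choose P3 (18).
From P3: P4=28 → choose P4 (28).
NN route Base → P1 → P2 → P3 → P4 → Base costs 73.
Optimal: Base → P3 → P1 → P2 → P4 → Base costs 66 (by enumerating all 12 distinct tours).
Excess = 73 − 66 = 7.

Excess over optimum: 7 miles.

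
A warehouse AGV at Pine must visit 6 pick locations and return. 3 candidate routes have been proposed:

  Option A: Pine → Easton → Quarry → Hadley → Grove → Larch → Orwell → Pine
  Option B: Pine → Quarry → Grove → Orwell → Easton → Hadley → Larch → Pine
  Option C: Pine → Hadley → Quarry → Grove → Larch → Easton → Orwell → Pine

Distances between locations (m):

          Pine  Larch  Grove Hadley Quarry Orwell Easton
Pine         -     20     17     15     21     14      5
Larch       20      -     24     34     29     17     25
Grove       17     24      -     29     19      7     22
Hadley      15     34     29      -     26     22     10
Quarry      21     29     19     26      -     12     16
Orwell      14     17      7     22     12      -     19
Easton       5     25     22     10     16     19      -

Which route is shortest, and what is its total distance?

Option A: 5 + 16 + 26 + 29 + 24 + 17 + 14 = 131
Option B: 21 + 19 + 7 + 19 + 10 + 34 + 20 = 130
Option C: 15 + 26 + 19 + 24 + 25 + 19 + 14 = 142

130 m — Option B is the shortest.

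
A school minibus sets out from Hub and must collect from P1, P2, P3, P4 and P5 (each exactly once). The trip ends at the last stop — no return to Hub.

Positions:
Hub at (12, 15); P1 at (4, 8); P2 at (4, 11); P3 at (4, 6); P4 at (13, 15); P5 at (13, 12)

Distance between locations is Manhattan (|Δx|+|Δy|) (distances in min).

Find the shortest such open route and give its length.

There are 5! = 120 possible orderings.
Hub → P1 → P2 → P3 → P4 → P5: 15+3+5+18+3 = 44
Hub → P1 → P2 → P3 → P5 → P4: 15+3+5+15+3 = 41
Hub → P1 → P2 → P4 → P3 → P5: 15+3+13+18+15 = 64
Hub → P1 → P2 → P4 → P5 → P3: 15+3+13+3+15 = 49
Hub → P1 → P2 → P5 → P3 → P4: 15+3+10+15+18 = 61
Hub → P1 → P2 → P5 → P4 → P3: 15+3+10+3+18 = 49
Hub → P1 → P3 → P2 → P4 → P5: 15+2+5+13+3 = 38
Hub → P1 → P3 → P2 → P5 → P4: 15+2+5+10+3 = 35
Hub → P1 → P3 → P4 → P2 → P5: 15+2+18+13+10 = 58
Hub → P1 → P3 → P4 → P5 → P2: 15+2+18+3+10 = 48
Hub → P1 → P3 → P5 → P2 → P4: 15+2+15+10+13 = 55
Hub → P1 → P3 → P5 → P4 → P2: 15+2+15+3+13 = 48
Hub → P1 → P4 → P2 → P3 → P5: 15+16+13+5+15 = 64
Hub → P1 → P4 → P2 → P5 → P3: 15+16+13+10+15 = 69
… (106 more)
Hub → P4 → P5 → P2 → P1 → P3: 1+3+10+3+2 = 19  ← best
The minimum is 19.
One shortest path: Hub → P4 → P5 → P2 → P1 → P3.

Shortest open route: 19 min.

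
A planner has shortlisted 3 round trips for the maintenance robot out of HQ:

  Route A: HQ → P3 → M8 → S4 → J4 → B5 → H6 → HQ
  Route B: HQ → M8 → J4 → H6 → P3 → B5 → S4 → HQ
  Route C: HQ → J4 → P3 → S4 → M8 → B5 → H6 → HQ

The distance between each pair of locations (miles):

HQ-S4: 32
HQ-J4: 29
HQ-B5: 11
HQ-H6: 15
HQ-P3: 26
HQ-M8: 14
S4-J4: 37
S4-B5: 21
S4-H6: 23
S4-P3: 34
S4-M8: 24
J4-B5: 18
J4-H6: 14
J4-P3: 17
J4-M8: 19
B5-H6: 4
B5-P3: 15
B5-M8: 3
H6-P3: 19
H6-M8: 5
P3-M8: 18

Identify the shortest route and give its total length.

Shortest is Route C, total 126 miles.

Route A: 26 + 18 + 24 + 37 + 18 + 4 + 15 = 142
Route B: 14 + 19 + 14 + 19 + 15 + 21 + 32 = 134
Route C: 29 + 17 + 34 + 24 + 3 + 4 + 15 = 126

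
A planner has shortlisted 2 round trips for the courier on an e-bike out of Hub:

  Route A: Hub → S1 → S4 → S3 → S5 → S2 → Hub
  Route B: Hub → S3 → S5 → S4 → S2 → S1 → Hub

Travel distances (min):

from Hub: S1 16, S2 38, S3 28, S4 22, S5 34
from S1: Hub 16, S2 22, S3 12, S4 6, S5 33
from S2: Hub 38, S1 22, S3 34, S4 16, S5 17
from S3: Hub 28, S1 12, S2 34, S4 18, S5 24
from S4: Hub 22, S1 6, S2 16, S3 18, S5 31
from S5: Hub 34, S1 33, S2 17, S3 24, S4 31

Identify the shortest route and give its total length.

119 min — Route A is the shortest.

Route A: 16 + 6 + 18 + 24 + 17 + 38 = 119
Route B: 28 + 24 + 31 + 16 + 22 + 16 = 137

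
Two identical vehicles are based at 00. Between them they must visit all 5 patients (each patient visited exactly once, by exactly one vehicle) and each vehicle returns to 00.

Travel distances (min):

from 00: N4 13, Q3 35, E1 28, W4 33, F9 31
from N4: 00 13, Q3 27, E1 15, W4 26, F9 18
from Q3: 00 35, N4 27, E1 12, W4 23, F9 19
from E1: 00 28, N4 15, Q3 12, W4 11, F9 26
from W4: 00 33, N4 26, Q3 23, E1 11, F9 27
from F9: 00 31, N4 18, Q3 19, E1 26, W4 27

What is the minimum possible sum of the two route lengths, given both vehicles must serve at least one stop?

Minimum combined distance: 132 min.

Try each way of splitting the stops between the two vehicles (each non-empty) and, for each split, find the best tour for each vehicle:
  {N4} + {Q3, E1, W4, F9}: 26 + 106 = 132
  {Q3} + {N4, E1, W4, F9}: 70 + 97 = 167
  {N4, Q3} + {E1, W4, F9}: 75 + 97 = 172
  {E1} + {N4, Q3, W4, F9}: 56 + 106 = 162
  {N4, E1} + {Q3, W4, F9}: 56 + 106 = 162
  {Q3, E1} + {N4, W4, F9}: 75 + 91 = 166
  … (15 splits in total)
Best: vehicle 1 00 → N4 → 00 = 26; vehicle 2 00 → W4 → E1 → Q3 → F9 → 00 = 106; combined 132.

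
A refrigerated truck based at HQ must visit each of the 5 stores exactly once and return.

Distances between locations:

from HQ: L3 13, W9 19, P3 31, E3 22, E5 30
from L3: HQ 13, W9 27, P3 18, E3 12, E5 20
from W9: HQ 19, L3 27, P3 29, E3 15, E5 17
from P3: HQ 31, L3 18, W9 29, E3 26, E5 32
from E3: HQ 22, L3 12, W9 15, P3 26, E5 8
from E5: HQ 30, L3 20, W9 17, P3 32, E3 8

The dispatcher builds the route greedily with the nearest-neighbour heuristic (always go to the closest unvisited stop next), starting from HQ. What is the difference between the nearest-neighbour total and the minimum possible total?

The nearest-neighbour route is 9 longer than optimal.

HQ: L3=13, W9=19, E3=22, E5=30, P3=31 ⇒ L3
L3: E3=12, P3=18, E5=20, W9=27 ⇒ E3
E3: E5=8, W9=15, P3=26 ⇒ E5
E5: W9=17, P3=32 ⇒ W9
W9: P3=29 ⇒ P3
NN route HQ → L3 → E3 → E5 → W9 → P3 → HQ costs 110.
Optimal: HQ → L3 → P3 → E3 → E5 → W9 → HQ costs 101 (by enumerating all 60 distinct tours).
Excess = 110 − 101 = 9.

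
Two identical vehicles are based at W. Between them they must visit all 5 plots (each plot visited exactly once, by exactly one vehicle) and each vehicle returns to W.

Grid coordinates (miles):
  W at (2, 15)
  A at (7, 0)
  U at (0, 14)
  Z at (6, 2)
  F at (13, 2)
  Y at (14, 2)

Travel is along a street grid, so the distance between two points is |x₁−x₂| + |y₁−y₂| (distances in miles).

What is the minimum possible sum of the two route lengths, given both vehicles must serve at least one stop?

Minimum combined distance: 60 miles.

Check every non-empty split of the stops between the two vehicles; for each half take its own optimal tour:
  {A} + {U, Z, F, Y}: 40 + 54 = 94
  {U} + {A, Z, F, Y}: 6 + 54 = 60
  {A, U} + {Z, F, Y}: 44 + 50 = 94
  {Z} + {A, U, F, Y}: 34 + 58 = 92
  {A, Z} + {U, F, Y}: 40 + 54 = 94
  {U, Z} + {A, F, Y}: 38 + 54 = 92
  … (15 splits in total)
Best: vehicle 1 W → U → W = 6; vehicle 2 W → A → F → Y → Z → W = 54; combined 60.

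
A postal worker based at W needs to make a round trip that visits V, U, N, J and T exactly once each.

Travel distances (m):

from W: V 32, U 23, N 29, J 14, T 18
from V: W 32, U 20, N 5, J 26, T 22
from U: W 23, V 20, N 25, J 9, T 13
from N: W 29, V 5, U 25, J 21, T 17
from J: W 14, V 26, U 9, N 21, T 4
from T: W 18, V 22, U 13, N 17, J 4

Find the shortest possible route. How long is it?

With 5 stops there are 5!/2 = 60 distinct round trips (a route and its reverse cost the same).
W → V → U → N → J → T → W: 32+20+25+21+4+18 = 120
W → V → U → N → T → J → W: 32+20+25+17+4+14 = 112
W → V → U → J → N → T → W: 32+20+9+21+17+18 = 117
W → V → U → J → T → N → W: 32+20+9+4+17+29 = 111
W → V → U → T → N → J → W: 32+20+13+17+21+14 = 117
W → V → U → T → J → N → W: 32+20+13+4+21+29 = 119
W → V → N → U → J → T → W: 32+5+25+9+4+18 = 93
W → V → N → U → T → J → W: 32+5+25+13+4+14 = 93
W → V → N → J → U → T → W: 32+5+21+9+13+18 = 98
W → V → N → J → T → U → W: 32+5+21+4+13+23 = 98
W → V → N → T → U → J → W: 32+5+17+13+9+14 = 90
W → V → N → T → J → U → W: 32+5+17+4+9+23 = 90
W → V → J → U → N → T → W: 32+26+9+25+17+18 = 127
W → V → J → U → T → N → W: 32+26+9+13+17+29 = 126
… (46 more)
W → U → V → N → T → J → W: 23+20+5+17+4+14 = 83  ← best
The minimum is 83.
One optimal route: W → U → V → N → T → J → W (or its reverse).

83 m — the shortest possible round trip.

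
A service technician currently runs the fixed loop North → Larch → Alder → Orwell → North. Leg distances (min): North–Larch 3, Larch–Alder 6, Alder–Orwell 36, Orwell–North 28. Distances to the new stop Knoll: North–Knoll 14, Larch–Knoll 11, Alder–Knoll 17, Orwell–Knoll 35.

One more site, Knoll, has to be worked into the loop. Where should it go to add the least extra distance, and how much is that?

Adding 16 min by placing Knoll on the Alder–Orwell leg.

Insertion cost between consecutive stops i–j is d(i,Knoll) + d(Knoll,j) − d(i,j):
  between North and Larch: 14 + 11 − 3 = 22
  between Larch and Alder: 11 + 17 − 6 = 22
  between Alder and Orwell: 17 + 35 − 36 = 16
  between Orwell and North: 35 + 14 − 28 = 21
Cheapest insertion is between Alder and Orwell, adding 16.
New total = 73 + 16 = 89.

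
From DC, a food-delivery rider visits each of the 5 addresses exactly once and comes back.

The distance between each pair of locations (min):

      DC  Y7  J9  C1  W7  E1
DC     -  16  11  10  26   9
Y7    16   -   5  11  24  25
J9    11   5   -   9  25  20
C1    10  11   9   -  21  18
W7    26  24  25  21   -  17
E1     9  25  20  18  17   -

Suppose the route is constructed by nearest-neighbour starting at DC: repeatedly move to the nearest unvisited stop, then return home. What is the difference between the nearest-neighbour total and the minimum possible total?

The nearest-neighbour route is 3 min longer than optimal.

From DC: E1=9, C1=10, J9=11, Y7=16, W7=26 → choose E1 (9).
From E1: W7=17, C1=18, J9=20, Y7=25 → choose W7 (17).
From W7: C1=21, Y7=24, J9=25 → choose C1 (21).
From C1: J9=9, Y7=11 → choose J9 (9).
From J9: Y7=5 → choose Y7 (5).
NN route DC → E1 → W7 → C1 → J9 → Y7 → DC costs 77.
Optimal: DC → J9 → Y7 → C1 → W7 → E1 → DC costs 74 (by enumerating all 60 distinct tours).
Excess = 77 − 74 = 3.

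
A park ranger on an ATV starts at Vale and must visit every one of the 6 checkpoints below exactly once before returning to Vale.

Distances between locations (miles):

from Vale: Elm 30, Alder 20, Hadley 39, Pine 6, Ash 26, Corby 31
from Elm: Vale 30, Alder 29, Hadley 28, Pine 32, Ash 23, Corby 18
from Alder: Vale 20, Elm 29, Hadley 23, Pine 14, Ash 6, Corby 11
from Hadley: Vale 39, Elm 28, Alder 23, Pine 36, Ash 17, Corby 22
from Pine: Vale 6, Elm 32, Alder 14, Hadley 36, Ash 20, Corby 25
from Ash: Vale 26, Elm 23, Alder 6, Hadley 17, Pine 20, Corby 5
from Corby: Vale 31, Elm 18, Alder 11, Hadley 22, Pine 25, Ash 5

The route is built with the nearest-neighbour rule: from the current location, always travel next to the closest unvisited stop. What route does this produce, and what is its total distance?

Vale → [Pine:6 / Alder:20 / Ash:26 / Elm:30 / Corby:31 / Hadley:39] → Pine (6)
Pine → [Alder:14 / Ash:20 / Corby:25 / Elm:32 / Hadley:36] → Alder (14)
Alder → [Ash:6 / Corby:11 / Hadley:23 / Elm:29] → Ash (6)
Ash → [Corby:5 / Hadley:17 / Elm:23] → Corby (5)
Corby → [Elm:18 / Hadley:22] → Elm (18)
Elm → [Hadley:28] → Hadley (28)
Return Hadley→Vale: 39.
Total = 6 + 14 + 6 + 5 + 18 + 28 + 39 = 116.

Total distance 116 miles via the nearest-neighbour route Vale → Pine → Alder → Ash → Corby → Elm → Hadley → Vale.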